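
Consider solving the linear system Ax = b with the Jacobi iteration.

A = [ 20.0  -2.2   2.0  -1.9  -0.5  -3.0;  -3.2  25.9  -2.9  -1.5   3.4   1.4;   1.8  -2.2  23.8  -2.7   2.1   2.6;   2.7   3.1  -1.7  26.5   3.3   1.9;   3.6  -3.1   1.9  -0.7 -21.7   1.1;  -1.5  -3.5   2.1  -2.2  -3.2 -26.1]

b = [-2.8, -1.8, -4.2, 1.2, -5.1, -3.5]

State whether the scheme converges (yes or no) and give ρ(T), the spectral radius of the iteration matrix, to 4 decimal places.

yes, ρ = 0.3107

Diagonal D = diag(20, 25.9, 23.8, 26.5, -21.7, -26.1); L, U strict lower/upper.
Jacobi: T = -D⁻¹(L+U), T[5,1] = -(-3.5)/(-26.1) = -0.1341; T[5,5] = 0.
  T[0,:] = [+0.0000, +0.1100, -0.1000, +0.0950, +0.0250, +0.1500]
  T[1,:] = [+0.1236, +0.0000, +0.1120, +0.0579, -0.1313, -0.0541]
  T[2,:] = [-0.0756, +0.0924, +0.0000, +0.1134, -0.0882, -0.1092]
  T[3,:] = [-0.1019, -0.1170, +0.0642, +0.0000, -0.1245, -0.0717]
  T[4,:] = [+0.1659, -0.1429, +0.0876, -0.0323, +0.0000, +0.0507]
  T[5,:] = [-0.0575, -0.1341, +0.0805, -0.0843, -0.1226, +0.0000]
|roots of det(T-λI)|: 0.3107, 0.1877, 0.1877, 0.1567, 0.0785, 0.0005.
ρ(T) = max|λ| = 0.3107; 0.3107 < 1, so it converges for any x₀.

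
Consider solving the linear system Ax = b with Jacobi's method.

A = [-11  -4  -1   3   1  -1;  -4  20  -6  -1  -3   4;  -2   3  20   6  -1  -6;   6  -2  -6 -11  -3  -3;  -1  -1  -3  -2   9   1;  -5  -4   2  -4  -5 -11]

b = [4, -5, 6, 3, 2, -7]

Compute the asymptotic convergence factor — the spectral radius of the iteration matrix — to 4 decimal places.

Diagonal D = diag(-11, 20, 20, -11, 9, -11); L, U strict lower/upper.
Jacobi: T = -D⁻¹(L+U), T[5,2] = -(2)/(-11) = +0.1818; T[5,5] = 0.
  T[0,:] = [+0.0000 -0.3636 -0.0909 +0.2727 +0.0909 -0.0909]
  T[1,:] = [+0.2000 +0.0000 +0.3000 +0.0500 +0.1500 -0.2000]
  T[2,:] = [+0.1000 -0.1500 +0.0000 -0.3000 +0.0500 +0.3000]
  T[3,:] = [+0.5455 -0.1818 -0.5455 +0.0000 -0.2727 -0.2727]
  T[4,:] = [+0.1111 +0.1111 +0.3333 +0.2222 +0.0000 -0.1111]
  T[5,:] = [-0.4545 -0.3636 +0.1818 -0.3636 -0.4545 +0.0000]
eigenvalue magnitudes: 0.8286, 0.5513, 0.4312, 0.4312, 0.3723, 0.3723.
spectral radius ρ = 0.8286; 0.8286 < 1, so it converges for any x₀.

0.8286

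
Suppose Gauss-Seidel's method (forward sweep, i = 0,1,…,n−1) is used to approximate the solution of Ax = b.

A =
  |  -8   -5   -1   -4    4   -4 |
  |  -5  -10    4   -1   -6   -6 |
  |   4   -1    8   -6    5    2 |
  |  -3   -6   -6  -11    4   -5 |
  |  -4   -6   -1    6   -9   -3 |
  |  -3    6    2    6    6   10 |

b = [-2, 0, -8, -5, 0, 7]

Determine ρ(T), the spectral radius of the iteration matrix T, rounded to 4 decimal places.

Write A = D+L+U with D = diag(-8, -10, 8, -11, -9, 10).
GS T = -(D+L)⁻¹U: row 0 first, T[0,4] = -(4)/(-8) = +0.5000; later rows by forward substitution.
  T[0,:] = [+0.0000, -0.6250, -0.1250, -0.5000, +0.5000, -0.5000]
  T[1,:] = [+0.0000, +0.3125, +0.4625, +0.1500, -0.8500, -0.3500]
  T[2,:] = [+0.0000, +0.3516, +0.1203, +1.0188, -0.9812, -0.0438]
  T[3,:] = [+0.0000, -0.1918, -0.2838, -0.5011, +1.2261, -0.1034]
  T[4,:] = [+0.0000, -0.0975, -0.4554, -0.3251, +1.2709, +0.0581]
  T[5,:] = [+0.0000, -0.2718, +0.1044, +0.0520, -0.6420, +0.0959]
|λ(T)| sorted: 1.1870, 0.5444, 0.5296, 0.1976, 0.1008, 0.0000.
ρ(T) = max|λ| = 1.1870; 1.1870 > 1 ⇒ diverges.

1.1870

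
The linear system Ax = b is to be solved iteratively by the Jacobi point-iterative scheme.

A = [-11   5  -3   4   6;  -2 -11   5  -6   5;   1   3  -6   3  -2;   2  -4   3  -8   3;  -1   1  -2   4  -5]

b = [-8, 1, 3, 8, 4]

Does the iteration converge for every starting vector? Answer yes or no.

Let D = diag(-11, -11, -6, -8, -5); L, U the strict triangles.
Jacobi: T = -D⁻¹(L+U), T[1,4] = -(5)/(-11) = +0.4545; T[1,1] = 0.
  T[0,:] = [+0.0000, +0.4545, -0.2727, +0.3636, +0.5455]
  T[1,:] = [-0.1818, +0.0000, +0.4545, -0.5455, +0.4545]
  T[2,:] = [+0.1667, +0.5000, +0.0000, +0.5000, -0.3333]
  T[3,:] = [+0.2500, -0.5000, +0.3750, +0.0000, +0.3750]
  T[4,:] = [-0.2000, +0.2000, -0.4000, +0.8000, +0.0000]
eigenvalue magnitudes: 1.3657, 0.7029, 0.4884, 0.4884, 0.4518.
ρ = 1.3657; 1.3657 > 1: divergent.

no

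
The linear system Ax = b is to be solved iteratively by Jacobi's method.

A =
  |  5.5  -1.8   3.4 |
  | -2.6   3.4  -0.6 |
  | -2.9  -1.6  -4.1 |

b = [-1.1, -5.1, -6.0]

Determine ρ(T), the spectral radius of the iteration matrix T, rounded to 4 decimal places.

Write A = D+L+U with D = diag(5.5, 3.4, -4.1).
T_J = -D⁻¹(L+U): T[1,2] = -(-0.6)/(3.4) = +0.1765; T[1,1] = 0.
  T[0,:] = [+0.0000 +0.3273 -0.6182]
  T[1,:] = [+0.7647 +0.0000 +0.1765]
  T[2,:] = [-0.7073 -0.3902 +0.0000]
eigenvalue magnitudes: 0.8838, 0.6230, 0.2609.
ρ(T) = max|λ| = 0.8838; 0.8838 < 1 ⇒ converges.

0.8838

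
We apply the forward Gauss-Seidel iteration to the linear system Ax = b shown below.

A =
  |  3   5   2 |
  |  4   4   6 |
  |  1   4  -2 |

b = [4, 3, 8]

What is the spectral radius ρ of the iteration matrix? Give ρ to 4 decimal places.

Let D = diag(3, 4, -2); L, U the strict triangles.
GS T = -(D+L)⁻¹U: row 0 first, T[0,1] = -(5)/(3) = -1.6667; later rows by forward substitution.
  T[0,:] = [+0.0000 -1.6667 -0.6667]
  T[1,:] = [+0.0000 +1.6667 -0.8333]
  T[2,:] = [+0.0000 +2.5000 -2.0000]
moduli |λ_i(T)| = 1.2971, 0.9637, 0.0000.
spectral radius ρ = 1.2971; 1.2971 > 1 ⇒ diverges.

1.2971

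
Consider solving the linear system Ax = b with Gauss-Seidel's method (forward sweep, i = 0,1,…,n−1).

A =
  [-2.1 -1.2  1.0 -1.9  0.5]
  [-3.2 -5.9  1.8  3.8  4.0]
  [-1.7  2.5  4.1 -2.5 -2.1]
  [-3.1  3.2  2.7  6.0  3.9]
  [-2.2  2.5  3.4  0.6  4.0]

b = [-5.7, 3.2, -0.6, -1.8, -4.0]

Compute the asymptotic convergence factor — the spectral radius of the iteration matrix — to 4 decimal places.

1.2276

Diagonal D = diag(-2.1, -5.9, 4.1, 6, 4); L, U strict lower/upper.
Gauss-Seidel: T = -(D+L)⁻¹U, row 0 first, T[0,1] = -(-1.2)/(-2.1) = -0.5714; later rows by forward substitution.
  T[0,:] = [+0.0000  -0.5714  +0.4762  -0.9048  +0.2381]
  T[1,:] = [+0.0000  +0.3099  +0.0468  +1.1348  +0.5488]
  T[2,:] = [+0.0000  -0.4259  +0.1689  -0.4573  +0.2763]
  T[3,:] = [+0.0000  -0.2689  +0.1451  -0.8669  -0.9440]
  T[4,:] = [+0.0000  -0.1056  +0.0673  -0.6881  -0.3053]
|roots of det(T-λI)|: 1.2276, 0.3487, 0.3487, 0.2546, 0.0000.
spectral radius ρ = 1.2276; 1.2276 > 1: divergent.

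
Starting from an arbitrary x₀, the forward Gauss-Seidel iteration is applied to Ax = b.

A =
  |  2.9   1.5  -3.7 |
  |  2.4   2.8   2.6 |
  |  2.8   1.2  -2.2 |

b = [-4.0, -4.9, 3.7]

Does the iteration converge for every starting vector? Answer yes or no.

Split A = D + L + U, D = diag(2.9, 2.8, -2.2).
GS T = -(D+L)⁻¹U: row 0 first, T[0,2] = -(-3.7)/(2.9) = +1.2759; later rows by forward substitution.
  T[0,:] = [+0.0000 -0.5172 +1.2759]
  T[1,:] = [+0.0000 +0.4433 -2.0222]
  T[2,:] = [+0.0000 -0.4165 +0.5208]
|roots of det(T-λI)|: 1.4006, 0.4364, 0.0000.
spectral radius ρ = 1.4006; 1.4006 > 1 ⇒ diverges.

no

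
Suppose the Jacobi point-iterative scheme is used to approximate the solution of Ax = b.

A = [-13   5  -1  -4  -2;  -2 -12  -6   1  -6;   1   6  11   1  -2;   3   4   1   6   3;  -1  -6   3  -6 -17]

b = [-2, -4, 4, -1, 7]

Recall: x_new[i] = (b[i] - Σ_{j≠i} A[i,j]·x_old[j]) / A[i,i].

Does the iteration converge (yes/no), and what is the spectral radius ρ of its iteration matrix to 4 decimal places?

A = D + L + U where D = diag(-13, -12, 11, 6, -17).
Jacobi T = -D⁻¹(L+U): T[2,0] = -(1)/(11) = -0.0909; T[2,2] = 0.
  T[0,:] = [+0.0000 +0.3846 -0.0769 -0.3077 -0.1538]
  T[1,:] = [-0.1667 +0.0000 -0.5000 +0.0833 -0.5000]
  T[2,:] = [-0.0909 -0.5455 +0.0000 -0.0909 +0.1818]
  T[3,:] = [-0.5000 -0.6667 -0.1667 +0.0000 -0.5000]
  T[4,:] = [-0.0588 -0.3529 +0.1765 -0.3529 +0.0000]
|roots of det(T-λI)|: 0.8327, 0.6488, 0.6488, 0.2951, 0.0963.
ρ = 0.8327; 0.8327 < 1: convergent.

yes, ρ = 0.8327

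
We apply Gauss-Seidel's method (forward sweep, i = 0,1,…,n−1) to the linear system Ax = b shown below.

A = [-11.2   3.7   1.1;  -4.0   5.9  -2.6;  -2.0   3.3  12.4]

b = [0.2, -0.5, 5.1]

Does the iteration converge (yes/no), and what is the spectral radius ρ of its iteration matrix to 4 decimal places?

yes, ρ = 0.2144

Write A = D+L+U with D = diag(-11.2, 5.9, 12.4).
Gauss-Seidel: T = -(D+L)⁻¹U, row 0 first, T[0,2] = -(1.1)/(-11.2) = +0.0982; later rows by forward substitution.
  T[0,:] = [+0.0000 +0.3304 +0.0982]
  T[1,:] = [+0.0000 +0.2240 +0.5073]
  T[2,:] = [+0.0000 -0.0063 -0.1192]
|λ(T)| sorted: 0.2144, 0.1095, 0.0000.
ρ(T) = max|λ| = 0.2144; 0.2144 < 1, so it converges for any x₀.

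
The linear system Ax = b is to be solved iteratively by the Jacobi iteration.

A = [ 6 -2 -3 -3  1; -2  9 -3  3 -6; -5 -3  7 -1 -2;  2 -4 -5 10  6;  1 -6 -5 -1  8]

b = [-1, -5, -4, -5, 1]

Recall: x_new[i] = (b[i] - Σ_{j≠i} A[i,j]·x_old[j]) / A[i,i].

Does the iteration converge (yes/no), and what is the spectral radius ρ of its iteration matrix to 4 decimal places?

Diagonal D = diag(6, 9, 7, 10, 8); L, U strict lower/upper.
Jacobi T = -D⁻¹(L+U): T[3,0] = -(2)/(10) = -0.2000; T[3,3] = 0.
  T[0,:] = [+0.0000  +0.3333  +0.5000  +0.5000  -0.1667]
  T[1,:] = [+0.2222  +0.0000  +0.3333  -0.3333  +0.6667]
  T[2,:] = [+0.7143  +0.4286  +0.0000  +0.1429  +0.2857]
  T[3,:] = [-0.2000  +0.4000  +0.5000  +0.0000  -0.6000]
  T[4,:] = [-0.1250  +0.7500  +0.6250  +0.1250  +0.0000]
eigenvalue magnitudes: 1.1787, 0.6791, 0.6791, 0.4939, 0.4085.
spectral radius ρ = 1.1787; 1.1787 > 1: divergent.

no, ρ = 1.1787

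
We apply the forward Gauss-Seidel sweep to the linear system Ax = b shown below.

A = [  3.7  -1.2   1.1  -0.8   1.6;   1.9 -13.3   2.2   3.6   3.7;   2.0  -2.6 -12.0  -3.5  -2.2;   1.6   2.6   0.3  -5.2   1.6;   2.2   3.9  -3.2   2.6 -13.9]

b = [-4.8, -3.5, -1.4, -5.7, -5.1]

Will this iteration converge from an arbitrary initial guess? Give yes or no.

A = D + L + U where D = diag(3.7, -13.3, -12, -5.2, -13.9).
Gauss-Seidel: T = -(D+L)⁻¹U, row 0 first, T[0,2] = -(1.1)/(3.7) = -0.2973; later rows by forward substitution.
  T[0,:] = [+0.0000  +0.3243  -0.2973  +0.2162  -0.4324]
  T[1,:] = [+0.0000  +0.0463  +0.1229  +0.3016  +0.2164]
  T[2,:] = [+0.0000  +0.0440  -0.0762  -0.3210  -0.3023]
  T[3,:] = [+0.0000  +0.1255  -0.0344  +0.1988  +0.2654]
  T[4,:] = [+0.0000  +0.0777  -0.0015  +0.2299  +0.1115]
|eigenvalues of T|: 0.5138, 0.2169, 0.0913, 0.0749, 0.0000.
ρ = 0.5138; 0.5138 < 1, so it converges for any x₀.

yes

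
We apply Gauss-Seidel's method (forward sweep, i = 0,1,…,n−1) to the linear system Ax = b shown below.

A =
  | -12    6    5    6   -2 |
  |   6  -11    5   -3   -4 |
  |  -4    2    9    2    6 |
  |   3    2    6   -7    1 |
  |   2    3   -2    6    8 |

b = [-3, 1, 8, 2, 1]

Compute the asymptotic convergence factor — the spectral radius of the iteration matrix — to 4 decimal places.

Diagonal D = diag(-12, -11, 9, -7, 8); L, U strict lower/upper.
Gauss-Seidel: T = -(D+L)⁻¹U, row 0 first, T[0,4] = -(-2)/(-12) = -0.1667; later rows by forward substitution.
  T[0,:] = [+0.0000  +0.5000  +0.4167  +0.5000  -0.1667]
  T[1,:] = [+0.0000  +0.2727  +0.6818  -0.0000  -0.4545]
  T[2,:] = [+0.0000  +0.1616  +0.0337  +0.0000  -0.6397]
  T[3,:] = [+0.0000  +0.4307  +0.4022  +0.2143  -0.6068]
  T[4,:] = [+0.0000  -0.5099  -0.6531  -0.2857  +0.5073]
|eigenvalues of T|: 1.4579, 0.3462, 0.0598, 0.0598, 0.0000.
spectral radius ρ = 1.4579; 1.4579 > 1: divergent.

1.4579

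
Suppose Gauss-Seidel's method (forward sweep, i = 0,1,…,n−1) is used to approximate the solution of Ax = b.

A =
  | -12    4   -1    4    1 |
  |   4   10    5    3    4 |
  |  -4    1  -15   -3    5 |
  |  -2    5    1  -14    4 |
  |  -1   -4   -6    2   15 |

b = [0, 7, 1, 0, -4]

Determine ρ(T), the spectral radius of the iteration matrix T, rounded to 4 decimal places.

0.5242

Split A = D + L + U, D = diag(-12, 10, -15, -14, 15).
Gauss-Seidel: T = -(D+L)⁻¹U, row 0 first, T[0,2] = -(-1)/(-12) = -0.0833; later rows by forward substitution.
  T[0,:] = [+0.0000  +0.3333  -0.0833  +0.3333  +0.0833]
  T[1,:] = [+0.0000  -0.1333  -0.4667  -0.4333  -0.4333]
  T[2,:] = [+0.0000  -0.0978  -0.0089  -0.3178  +0.2822]
  T[3,:] = [+0.0000  -0.1022  -0.1554  -0.2251  +0.1392]
  T[4,:] = [+0.0000  -0.0388  -0.1128  -0.1904  -0.0157]
eigenvalue magnitudes: 0.5242, 0.1071, 0.1071, 0.1057, 0.0000.
ρ = 0.5242; 0.5242 < 1 ⇒ converges.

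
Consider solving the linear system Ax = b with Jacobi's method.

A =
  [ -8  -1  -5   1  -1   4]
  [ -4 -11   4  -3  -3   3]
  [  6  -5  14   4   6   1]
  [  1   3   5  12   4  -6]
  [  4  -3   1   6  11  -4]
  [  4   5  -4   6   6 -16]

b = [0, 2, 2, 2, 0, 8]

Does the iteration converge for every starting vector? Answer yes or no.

A = D + L + U where D = diag(-8, -11, 14, 12, 11, -16).
Jacobi: T = -D⁻¹(L+U), T[5,1] = -(5)/(-16) = +0.3125; T[5,5] = 0.
  T[0,:] = [+0.0000 -0.1250 -0.6250 +0.1250 -0.1250 +0.5000]
  T[1,:] = [-0.3636 +0.0000 +0.3636 -0.2727 -0.2727 +0.2727]
  T[2,:] = [-0.4286 +0.3571 +0.0000 -0.2857 -0.4286 -0.0714]
  T[3,:] = [-0.0833 -0.2500 -0.4167 +0.0000 -0.3333 +0.5000]
  T[4,:] = [-0.3636 +0.2727 -0.0909 -0.5455 +0.0000 +0.3636]
  T[5,:] = [+0.2500 +0.3125 -0.2500 +0.3750 +0.3750 +0.0000]
|λ(T)| sorted: 1.1527, 0.7242, 0.7242, 0.5306, 0.2755, 0.0375.
ρ = 1.1527; 1.1527 > 1, so it fails to converge.

no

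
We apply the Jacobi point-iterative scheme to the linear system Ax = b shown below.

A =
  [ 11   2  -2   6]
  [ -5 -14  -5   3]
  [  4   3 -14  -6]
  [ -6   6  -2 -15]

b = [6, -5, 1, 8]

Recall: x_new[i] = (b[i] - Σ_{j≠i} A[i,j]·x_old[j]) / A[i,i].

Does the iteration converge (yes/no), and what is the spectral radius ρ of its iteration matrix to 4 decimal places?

A = D + L + U where D = diag(11, -14, -14, -15).
Jacobi: T = -D⁻¹(L+U), T[0,1] = -(2)/(11) = -0.1818; T[0,0] = 0.
  T[0,:] = [+0.0000 -0.1818 +0.1818 -0.5455]
  T[1,:] = [-0.3571 +0.0000 -0.3571 +0.2143]
  T[2,:] = [+0.2857 +0.2143 +0.0000 -0.4286]
  T[3,:] = [-0.4000 +0.4000 -0.1333 +0.0000]
|λ(T)| sorted: 0.8422, 0.4147, 0.3615, 0.3615.
ρ = 0.8422; 0.8422 < 1: convergent.

yes, ρ = 0.8422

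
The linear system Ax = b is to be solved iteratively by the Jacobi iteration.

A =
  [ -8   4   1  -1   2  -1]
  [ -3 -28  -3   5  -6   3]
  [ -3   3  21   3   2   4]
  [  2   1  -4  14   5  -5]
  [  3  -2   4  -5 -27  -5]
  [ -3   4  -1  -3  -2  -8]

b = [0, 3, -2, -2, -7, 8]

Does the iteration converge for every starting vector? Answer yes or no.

yes

A = D + L + U where D = diag(-8, -28, 21, 14, -27, -8).
T_J = -D⁻¹(L+U): T[4,2] = -(4)/(-27) = +0.1481; T[4,4] = 0.
  T[0,:] = [+0.0000 +0.5000 +0.1250 -0.1250 +0.2500 -0.1250]
  T[1,:] = [-0.1071 +0.0000 -0.1071 +0.1786 -0.2143 +0.1071]
  T[2,:] = [+0.1429 -0.1429 +0.0000 -0.1429 -0.0952 -0.1905]
  T[3,:] = [-0.1429 -0.0714 +0.2857 +0.0000 -0.3571 +0.3571]
  T[4,:] = [+0.1111 -0.0741 +0.1481 -0.1852 +0.0000 -0.1852]
  T[5,:] = [-0.3750 +0.5000 -0.1250 -0.3750 -0.2500 +0.0000]
|eigenvalues of T|: 0.5482, 0.4325, 0.4325, 0.1968, 0.1968, 0.1580.
spectral radius ρ = 0.5482; 0.5482 < 1, so it converges for any x₀.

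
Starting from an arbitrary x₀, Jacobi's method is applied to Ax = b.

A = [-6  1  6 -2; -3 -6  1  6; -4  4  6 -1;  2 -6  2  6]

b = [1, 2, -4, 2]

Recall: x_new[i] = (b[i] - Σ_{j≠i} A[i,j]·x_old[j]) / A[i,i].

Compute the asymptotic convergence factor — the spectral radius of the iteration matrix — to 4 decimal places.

1.3273

Write A = D+L+U with D = diag(-6, -6, 6, 6).
Jacobi T = -D⁻¹(L+U): T[1,3] = -(6)/(-6) = +1.0000; T[1,1] = 0.
  T[0,:] = [+0.0000  +0.1667  +1.0000  -0.3333]
  T[1,:] = [-0.5000  +0.0000  +0.1667  +1.0000]
  T[2,:] = [+0.6667  -0.6667  +0.0000  +0.1667]
  T[3,:] = [-0.3333  +1.0000  -0.3333  +0.0000]
|roots of det(T-λI)|: 1.3273, 0.9921, 0.9921, 0.4276.
spectral radius ρ = 1.3273; 1.3273 > 1 ⇒ diverges.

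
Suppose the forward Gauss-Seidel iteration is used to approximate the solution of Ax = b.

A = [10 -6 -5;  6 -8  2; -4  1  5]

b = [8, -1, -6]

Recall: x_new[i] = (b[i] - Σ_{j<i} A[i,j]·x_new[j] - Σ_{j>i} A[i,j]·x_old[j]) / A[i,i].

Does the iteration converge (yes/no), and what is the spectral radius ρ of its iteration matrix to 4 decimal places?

yes, ρ = 0.8639

A = D + L + U where D = diag(10, -8, 5).
GS T = -(D+L)⁻¹U: row 0 first, T[0,1] = -(-6)/(10) = +0.6000; later rows by forward substitution.
  T[0,:] = [+0.0000 +0.6000 +0.5000]
  T[1,:] = [+0.0000 +0.4500 +0.6250]
  T[2,:] = [+0.0000 +0.3900 +0.2750]
|eigenvalues of T|: 0.8639, 0.1389, 0.0000.
ρ(T) = max|λ| = 0.8639; 0.8639 < 1: convergent.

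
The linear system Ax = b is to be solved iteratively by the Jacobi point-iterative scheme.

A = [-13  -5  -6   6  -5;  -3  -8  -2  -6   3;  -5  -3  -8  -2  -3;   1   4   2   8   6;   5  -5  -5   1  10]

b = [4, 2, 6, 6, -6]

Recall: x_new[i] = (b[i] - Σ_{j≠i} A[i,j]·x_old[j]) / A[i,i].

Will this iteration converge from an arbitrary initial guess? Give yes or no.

no

Diagonal D = diag(-13, -8, -8, 8, 10); L, U strict lower/upper.
T_J = -D⁻¹(L+U): T[0,4] = -(-5)/(-13) = -0.3846; T[0,0] = 0.
  T[0,:] = [+0.0000, -0.3846, -0.4615, +0.4615, -0.3846]
  T[1,:] = [-0.3750, +0.0000, -0.2500, -0.7500, +0.3750]
  T[2,:] = [-0.6250, -0.3750, +0.0000, -0.2500, -0.3750]
  T[3,:] = [-0.1250, -0.5000, -0.2500, +0.0000, -0.7500]
  T[4,:] = [-0.5000, +0.5000, +0.5000, -0.1000, +0.0000]
|roots of det(T-λI)|: 1.2539, 0.6500, 0.5430, 0.5430, 0.3143.
ρ(T) = max|λ| = 1.2539; 1.2539 > 1: divergent.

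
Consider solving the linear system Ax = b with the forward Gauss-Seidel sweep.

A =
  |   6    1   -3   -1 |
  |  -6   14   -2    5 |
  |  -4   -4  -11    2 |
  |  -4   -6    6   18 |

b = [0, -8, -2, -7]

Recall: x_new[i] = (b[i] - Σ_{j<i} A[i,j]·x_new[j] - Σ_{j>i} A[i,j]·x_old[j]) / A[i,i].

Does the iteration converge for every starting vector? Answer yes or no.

A = D + L + U where D = diag(6, 14, -11, 18).
GS T = -(D+L)⁻¹U: row 0 first, T[0,1] = -(1)/(6) = -0.1667; later rows by forward substitution.
  T[0,:] = [+0.0000, -0.1667, +0.5000, +0.1667]
  T[1,:] = [+0.0000, -0.0714, +0.3571, -0.2857]
  T[2,:] = [+0.0000, +0.0866, -0.3117, +0.2251]
  T[3,:] = [+0.0000, -0.0897, +0.3341, -0.1332]
|λ(T)| sorted: 0.6141, 0.0775, 0.0202, 0.0000.
spectral radius ρ = 0.6141; 0.6141 < 1, so it converges for any x₀.

yes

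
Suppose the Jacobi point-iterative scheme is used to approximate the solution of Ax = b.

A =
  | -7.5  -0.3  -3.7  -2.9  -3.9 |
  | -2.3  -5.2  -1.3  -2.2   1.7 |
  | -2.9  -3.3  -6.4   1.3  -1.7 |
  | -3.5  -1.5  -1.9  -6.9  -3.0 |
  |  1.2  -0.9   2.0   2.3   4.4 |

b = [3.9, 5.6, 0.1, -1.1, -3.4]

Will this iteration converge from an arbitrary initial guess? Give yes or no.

Write A = D+L+U with D = diag(-7.5, -5.2, -6.4, -6.9, 4.4).
Jacobi T = -D⁻¹(L+U): T[2,4] = -(-1.7)/(-6.4) = -0.2656; T[2,2] = 0.
  T[0,:] = [+0.0000, -0.0400, -0.4933, -0.3867, -0.5200]
  T[1,:] = [-0.4423, +0.0000, -0.2500, -0.4231, +0.3269]
  T[2,:] = [-0.4531, -0.5156, +0.0000, +0.2031, -0.2656]
  T[3,:] = [-0.5072, -0.2174, -0.2754, +0.0000, -0.4348]
  T[4,:] = [-0.2727, +0.2045, -0.4545, -0.5227, +0.0000]
|λ(T)| sorted: 1.1820, 0.8521, 0.4288, 0.1043, 0.0054.
ρ(T) = max|λ| = 1.1820; 1.1820 > 1, so it fails to converge.

no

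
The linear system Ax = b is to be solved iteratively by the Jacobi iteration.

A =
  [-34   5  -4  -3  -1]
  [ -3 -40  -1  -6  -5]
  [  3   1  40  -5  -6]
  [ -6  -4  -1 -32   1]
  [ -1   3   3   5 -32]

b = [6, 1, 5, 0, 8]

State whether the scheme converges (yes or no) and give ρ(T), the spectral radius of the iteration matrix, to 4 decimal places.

yes, ρ = 0.2946

Split A = D + L + U, D = diag(-34, -40, 40, -32, -32).
T_J = -D⁻¹(L+U): T[1,2] = -(-1)/(-40) = -0.0250; T[1,1] = 0.
  T[0,:] = [+0.0000  +0.1471  -0.1176  -0.0882  -0.0294]
  T[1,:] = [-0.0750  +0.0000  -0.0250  -0.1500  -0.1250]
  T[2,:] = [-0.0750  -0.0250  +0.0000  +0.1250  +0.1500]
  T[3,:] = [-0.1875  -0.1250  -0.0312  +0.0000  +0.0312]
  T[4,:] = [-0.0312  +0.0938  +0.0938  +0.1562  +0.0000]
eigenvalue magnitudes: 0.2946, 0.1780, 0.1780, 0.1768, 0.0256.
ρ(T) = max|λ| = 0.2946; 0.2946 < 1 ⇒ converges.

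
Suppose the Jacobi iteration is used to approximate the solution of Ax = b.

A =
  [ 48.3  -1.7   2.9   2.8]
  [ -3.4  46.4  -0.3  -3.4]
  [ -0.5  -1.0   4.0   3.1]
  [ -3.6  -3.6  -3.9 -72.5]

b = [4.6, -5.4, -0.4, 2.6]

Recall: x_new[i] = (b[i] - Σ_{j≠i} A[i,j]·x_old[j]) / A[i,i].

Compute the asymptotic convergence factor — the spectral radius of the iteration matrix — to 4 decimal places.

0.2233

Split A = D + L + U, D = diag(48.3, 46.4, 4, -72.5).
Jacobi: T = -D⁻¹(L+U), T[2,1] = -(-1)/(4) = +0.2500; T[2,2] = 0.
  T[0,:] = [+0.0000 +0.0352 -0.0600 -0.0580]
  T[1,:] = [+0.0733 +0.0000 +0.0065 +0.0733]
  T[2,:] = [+0.1250 +0.2500 +0.0000 -0.7750]
  T[3,:] = [-0.0497 -0.0497 -0.0538 +0.0000]
|λ(T)| sorted: 0.2233, 0.1509, 0.1509, 0.0400.
spectral radius ρ = 0.2233; 0.2233 < 1: convergent.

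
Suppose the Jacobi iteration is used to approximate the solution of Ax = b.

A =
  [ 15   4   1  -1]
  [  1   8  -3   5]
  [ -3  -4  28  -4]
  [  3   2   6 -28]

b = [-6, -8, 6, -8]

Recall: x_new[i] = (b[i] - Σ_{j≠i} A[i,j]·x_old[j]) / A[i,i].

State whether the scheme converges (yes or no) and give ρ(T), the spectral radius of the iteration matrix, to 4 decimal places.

yes, ρ = 0.3258

Let D = diag(15, 8, 28, -28); L, U the strict triangles.
Jacobi T = -D⁻¹(L+U): T[2,1] = -(-4)/(28) = +0.1429; T[2,2] = 0.
  T[0,:] = [+0.0000 -0.2667 -0.0667 +0.0667]
  T[1,:] = [-0.1250 +0.0000 +0.3750 -0.6250]
  T[2,:] = [+0.1071 +0.1429 +0.0000 +0.1429]
  T[3,:] = [+0.1071 +0.0714 +0.2143 +0.0000]
|λ(T)| sorted: 0.3258, 0.2534, 0.1222, 0.1222.
ρ(T) = max|λ| = 0.3258; 0.3258 < 1, so it converges for any x₀.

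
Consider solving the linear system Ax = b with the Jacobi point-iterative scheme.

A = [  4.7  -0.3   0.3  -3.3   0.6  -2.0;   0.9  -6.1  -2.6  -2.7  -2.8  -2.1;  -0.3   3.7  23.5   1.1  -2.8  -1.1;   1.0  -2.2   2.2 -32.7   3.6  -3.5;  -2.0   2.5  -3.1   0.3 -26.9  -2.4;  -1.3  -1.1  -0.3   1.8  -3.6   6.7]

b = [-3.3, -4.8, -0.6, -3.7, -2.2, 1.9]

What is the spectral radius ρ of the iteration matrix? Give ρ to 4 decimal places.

0.4558

Write A = D+L+U with D = diag(4.7, -6.1, 23.5, -32.7, -26.9, 6.7).
T_J = -D⁻¹(L+U): T[0,4] = -(0.6)/(4.7) = -0.1277; T[0,0] = 0.
  T[0,:] = [+0.0000, +0.0638, -0.0638, +0.7021, -0.1277, +0.4255]
  T[1,:] = [+0.1475, +0.0000, -0.4262, -0.4426, -0.4590, -0.3443]
  T[2,:] = [+0.0128, -0.1574, +0.0000, -0.0468, +0.1191, +0.0468]
  T[3,:] = [+0.0306, -0.0673, +0.0673, +0.0000, +0.1101, -0.1070]
  T[4,:] = [-0.0743, +0.0929, -0.1152, +0.0112, +0.0000, -0.0892]
  T[5,:] = [+0.1940, +0.1642, +0.0448, -0.2687, +0.5373, +0.0000]
|λ(T)| sorted: 0.4558, 0.3721, 0.3721, 0.2706, 0.2354, 0.2354.
ρ(T) = max|λ| = 0.4558; 0.4558 < 1 ⇒ converges.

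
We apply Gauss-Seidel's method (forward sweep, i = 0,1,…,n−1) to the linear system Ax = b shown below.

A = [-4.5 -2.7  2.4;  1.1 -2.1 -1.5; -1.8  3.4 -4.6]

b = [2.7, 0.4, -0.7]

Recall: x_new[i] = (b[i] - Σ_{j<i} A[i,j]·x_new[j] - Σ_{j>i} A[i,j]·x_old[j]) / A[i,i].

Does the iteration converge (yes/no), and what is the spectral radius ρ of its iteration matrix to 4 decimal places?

Split A = D + L + U, D = diag(-4.5, -2.1, -4.6).
T_GS = -(D+L)⁻¹U: row 0 first, T[0,2] = -(2.4)/(-4.5) = +0.5333; later rows by forward substitution.
  T[0,:] = [+0.0000  -0.6000  +0.5333]
  T[1,:] = [+0.0000  -0.3143  -0.4349]
  T[2,:] = [+0.0000  +0.0025  -0.5302]
|roots of det(T-λI)|: 0.5250, 0.3194, 0.0000.
spectral radius ρ = 0.5250; 0.5250 < 1: convergent.

yes, ρ = 0.5250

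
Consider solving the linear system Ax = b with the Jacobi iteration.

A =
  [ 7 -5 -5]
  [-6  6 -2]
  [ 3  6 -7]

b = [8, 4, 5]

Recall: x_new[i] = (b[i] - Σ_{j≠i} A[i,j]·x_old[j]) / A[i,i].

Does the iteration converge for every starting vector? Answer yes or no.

no

Write A = D+L+U with D = diag(7, 6, -7).
Jacobi: T = -D⁻¹(L+U), T[1,2] = -(-2)/(6) = +0.3333; T[1,1] = 0.
  T[0,:] = [+0.0000, +0.7143, +0.7143]
  T[1,:] = [+1.0000, +0.0000, +0.3333]
  T[2,:] = [+0.4286, +0.8571, +0.0000]
|eigenvalues of T|: 1.3541, 0.7263, 0.7263.
ρ(T) = max|λ| = 1.3541; 1.3541 > 1, so it fails to converge.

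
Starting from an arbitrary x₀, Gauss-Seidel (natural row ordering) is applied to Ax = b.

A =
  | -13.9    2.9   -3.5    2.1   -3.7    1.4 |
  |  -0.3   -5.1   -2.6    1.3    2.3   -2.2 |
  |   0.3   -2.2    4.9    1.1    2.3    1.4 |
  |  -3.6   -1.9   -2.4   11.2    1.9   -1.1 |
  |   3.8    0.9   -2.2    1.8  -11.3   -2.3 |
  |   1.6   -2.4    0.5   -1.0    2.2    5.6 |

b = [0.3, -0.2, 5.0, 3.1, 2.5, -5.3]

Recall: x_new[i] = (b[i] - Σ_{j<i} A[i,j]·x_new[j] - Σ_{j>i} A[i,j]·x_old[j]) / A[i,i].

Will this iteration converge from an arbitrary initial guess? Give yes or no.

yes

Write A = D+L+U with D = diag(-13.9, -5.1, 4.9, 11.2, -11.3, 5.6).
Gauss-Seidel: T = -(D+L)⁻¹U, row 0 first, T[0,4] = -(-3.7)/(-13.9) = -0.2662; later rows by forward substitution.
  T[0,:] = [+0.0000, +0.2086, -0.2518, +0.1511, -0.2662, +0.1007]
  T[1,:] = [+0.0000, -0.0123, -0.4950, +0.2460, +0.4666, -0.4373]
  T[2,:] = [+0.0000, -0.0183, -0.2068, -0.1233, -0.2436, -0.4882]
  T[3,:] = [+0.0000, +0.0611, -0.2092, +0.0639, -0.2282, -0.0482]
  T[4,:] = [+0.0000, +0.0825, -0.1172, +0.1046, -0.0413, -0.1171]
  T[5,:] = [+0.0000, -0.0847, -0.1131, +0.0436, +0.2733, -0.1352]
|eigenvalues of T|: 0.5118, 0.3238, 0.1493, 0.1493, 0.0637, 0.0000.
ρ = 0.5118; 0.5118 < 1: convergent.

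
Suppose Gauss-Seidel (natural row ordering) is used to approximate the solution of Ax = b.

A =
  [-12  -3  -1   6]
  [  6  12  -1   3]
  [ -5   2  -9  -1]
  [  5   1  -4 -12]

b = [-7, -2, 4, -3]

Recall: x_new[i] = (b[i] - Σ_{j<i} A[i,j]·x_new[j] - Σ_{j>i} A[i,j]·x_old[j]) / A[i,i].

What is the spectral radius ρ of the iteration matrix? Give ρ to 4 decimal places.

0.6080

A = D + L + U where D = diag(-12, 12, -9, -12).
Gauss-Seidel: T = -(D+L)⁻¹U, row 0 first, T[0,1] = -(-3)/(-12) = -0.2500; later rows by forward substitution.
  T[0,:] = [+0.0000  -0.2500  -0.0833  +0.5000]
  T[1,:] = [+0.0000  +0.1250  +0.1250  -0.5000]
  T[2,:] = [+0.0000  +0.1667  +0.0741  -0.5000]
  T[3,:] = [+0.0000  -0.1493  -0.0490  +0.3333]
|eigenvalues of T|: 0.6080, 0.0398, 0.0398, 0.0000.
spectral radius ρ = 0.6080; 0.6080 < 1 ⇒ converges.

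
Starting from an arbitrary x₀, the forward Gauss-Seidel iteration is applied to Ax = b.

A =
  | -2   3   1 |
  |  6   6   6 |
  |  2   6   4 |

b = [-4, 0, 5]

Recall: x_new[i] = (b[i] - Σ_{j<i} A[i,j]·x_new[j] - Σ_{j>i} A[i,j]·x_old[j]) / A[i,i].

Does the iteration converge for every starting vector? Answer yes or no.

no

Diagonal D = diag(-2, 6, 4); L, U strict lower/upper.
T_GS = -(D+L)⁻¹U: row 0 first, T[0,2] = -(1)/(-2) = +0.5000; later rows by forward substitution.
  T[0,:] = [+0.0000  +1.5000  +0.5000]
  T[1,:] = [+0.0000  -1.5000  -1.5000]
  T[2,:] = [+0.0000  +1.5000  +2.0000]
|λ(T)| sorted: 1.1514, 0.6514, 0.0000.
ρ = 1.1514; 1.1514 > 1 ⇒ diverges.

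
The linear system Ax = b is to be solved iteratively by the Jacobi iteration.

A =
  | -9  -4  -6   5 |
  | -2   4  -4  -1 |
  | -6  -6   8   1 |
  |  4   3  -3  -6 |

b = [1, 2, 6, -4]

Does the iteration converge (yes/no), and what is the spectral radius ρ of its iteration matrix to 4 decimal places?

Write A = D+L+U with D = diag(-9, 4, 8, -6).
Jacobi T = -D⁻¹(L+U): T[0,2] = -(-6)/(-9) = -0.6667; T[0,0] = 0.
  T[0,:] = [+0.0000  -0.4444  -0.6667  +0.5556]
  T[1,:] = [+0.5000  +0.0000  +1.0000  +0.2500]
  T[2,:] = [+0.7500  +0.7500  +0.0000  -0.1250]
  T[3,:] = [+0.6667  +0.5000  -0.5000  +0.0000]
|roots of det(T-λI)|: 1.1220, 0.8859, 0.8859, 0.0920.
spectral radius ρ = 1.1220; 1.1220 > 1: divergent.

no, ρ = 1.1220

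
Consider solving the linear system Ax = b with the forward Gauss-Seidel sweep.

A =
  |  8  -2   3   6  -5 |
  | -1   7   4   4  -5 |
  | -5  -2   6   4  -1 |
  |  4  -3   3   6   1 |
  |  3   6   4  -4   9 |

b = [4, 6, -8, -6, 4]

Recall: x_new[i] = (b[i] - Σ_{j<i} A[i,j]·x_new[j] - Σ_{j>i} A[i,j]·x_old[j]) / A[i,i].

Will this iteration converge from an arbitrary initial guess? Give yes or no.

A = D + L + U where D = diag(8, 7, 6, 6, 9).
GS T = -(D+L)⁻¹U: row 0 first, T[0,2] = -(3)/(8) = -0.3750; later rows by forward substitution.
  T[0,:] = [+0.0000  +0.2500  -0.3750  -0.7500  +0.6250]
  T[1,:] = [+0.0000  +0.0357  -0.6250  -0.6786  +0.8036]
  T[2,:] = [+0.0000  +0.2202  -0.5208  -1.5179  +0.9554]
  T[3,:] = [+0.0000  -0.2589  +0.1979  +0.9196  -0.6592]
  T[4,:] = [+0.0000  -0.3201  +0.8611  +1.7857  -1.4616]
moduli |λ_i(T)| = 1.2123, 0.2566, 0.1304, 0.1304, 0.0000.
spectral radius ρ = 1.2123; 1.2123 > 1 ⇒ diverges.

no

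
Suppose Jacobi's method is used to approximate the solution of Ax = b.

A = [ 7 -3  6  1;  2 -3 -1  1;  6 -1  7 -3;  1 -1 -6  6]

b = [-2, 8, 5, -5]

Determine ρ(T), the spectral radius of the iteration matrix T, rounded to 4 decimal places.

1.1936

Write A = D+L+U with D = diag(7, -3, 7, 6).
Jacobi T = -D⁻¹(L+U): T[2,0] = -(6)/(7) = -0.8571; T[2,2] = 0.
  T[0,:] = [+0.0000  +0.4286  -0.8571  -0.1429]
  T[1,:] = [+0.6667  +0.0000  -0.3333  +0.3333]
  T[2,:] = [-0.8571  +0.1429  +0.0000  +0.4286]
  T[3,:] = [-0.1667  +0.1667  +1.0000  +0.0000]
|λ(T)| sorted: 1.1936, 0.9436, 0.6796, 0.4296.
ρ(T) = max|λ| = 1.1936; 1.1936 > 1: divergent.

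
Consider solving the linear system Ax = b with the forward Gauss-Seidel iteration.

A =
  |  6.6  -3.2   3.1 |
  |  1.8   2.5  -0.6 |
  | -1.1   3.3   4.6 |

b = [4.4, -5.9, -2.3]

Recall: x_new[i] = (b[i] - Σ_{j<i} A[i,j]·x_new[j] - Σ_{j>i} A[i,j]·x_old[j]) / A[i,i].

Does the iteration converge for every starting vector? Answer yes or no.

Write A = D+L+U with D = diag(6.6, 2.5, 4.6).
T_GS = -(D+L)⁻¹U: row 0 first, T[0,2] = -(3.1)/(6.6) = -0.4697; later rows by forward substitution.
  T[0,:] = [+0.0000, +0.4848, -0.4697]
  T[1,:] = [+0.0000, -0.3491, +0.5782]
  T[2,:] = [+0.0000, +0.3664, -0.5271]
|λ(T)| sorted: 0.9069, 0.0307, 0.0000.
spectral radius ρ = 0.9069; 0.9069 < 1, so it converges for any x₀.

yes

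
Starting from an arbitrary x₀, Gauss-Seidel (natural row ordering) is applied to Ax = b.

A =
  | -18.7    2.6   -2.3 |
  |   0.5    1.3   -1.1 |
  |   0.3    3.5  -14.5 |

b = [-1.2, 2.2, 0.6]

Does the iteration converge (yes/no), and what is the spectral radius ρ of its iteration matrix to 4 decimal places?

yes, ρ = 0.1737

Diagonal D = diag(-18.7, 1.3, -14.5); L, U strict lower/upper.
T_GS = -(D+L)⁻¹U: row 0 first, T[0,2] = -(-2.3)/(-18.7) = -0.1230; later rows by forward substitution.
  T[0,:] = [+0.0000  +0.1390  -0.1230]
  T[1,:] = [+0.0000  -0.0535  +0.8935]
  T[2,:] = [+0.0000  -0.0100  +0.2131]
moduli |λ_i(T)| = 0.1737, 0.0140, 0.0000.
ρ(T) = max|λ| = 0.1737; 0.1737 < 1, so it converges for any x₀.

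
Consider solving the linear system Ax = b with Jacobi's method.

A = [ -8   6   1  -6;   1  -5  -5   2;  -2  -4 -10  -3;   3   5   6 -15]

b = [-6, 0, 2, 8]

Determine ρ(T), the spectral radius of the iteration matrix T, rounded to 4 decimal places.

0.8690

Diagonal D = diag(-8, -5, -10, -15); L, U strict lower/upper.
Jacobi T = -D⁻¹(L+U): T[2,0] = -(-2)/(-10) = -0.2000; T[2,2] = 0.
  T[0,:] = [+0.0000, +0.7500, +0.1250, -0.7500]
  T[1,:] = [+0.2000, +0.0000, -1.0000, +0.4000]
  T[2,:] = [-0.2000, -0.4000, +0.0000, -0.3000]
  T[3,:] = [+0.2000, +0.3333, +0.4000, +0.0000]
|λ(T)| sorted: 0.8690, 0.4505, 0.4223, 0.4223.
ρ(T) = max|λ| = 0.8690; 0.8690 < 1, so it converges for any x₀.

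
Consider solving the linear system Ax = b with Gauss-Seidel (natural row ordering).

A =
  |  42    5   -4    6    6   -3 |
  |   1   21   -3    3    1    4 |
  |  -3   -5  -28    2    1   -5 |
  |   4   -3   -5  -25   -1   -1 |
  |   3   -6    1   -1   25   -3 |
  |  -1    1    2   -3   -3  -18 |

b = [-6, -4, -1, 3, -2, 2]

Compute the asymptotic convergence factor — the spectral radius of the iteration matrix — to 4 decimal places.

0.1518

Let D = diag(42, 21, -28, -25, 25, -18); L, U the strict triangles.
T_GS = -(D+L)⁻¹U: row 0 first, T[0,3] = -(6)/(42) = -0.1429; later rows by forward substitution.
  T[0,:] = [+0.0000 -0.1190 +0.0952 -0.1429 -0.1429 +0.0714]
  T[1,:] = [+0.0000 +0.0057 +0.1383 -0.1361 -0.0408 -0.1939]
  T[2,:] = [+0.0000 +0.0117 -0.0349 +0.1110 +0.0583 -0.1516]
  T[3,:] = [+0.0000 -0.0221 +0.0056 -0.0287 -0.0696 +0.0250]
  T[4,:] = [+0.0000 +0.0143 +0.0234 -0.0211 +0.0022 +0.0720]
  T[5,:] = [+0.0000 +0.0095 -0.0063 +0.0210 +0.0234 -0.0477]
moduli |λ_i(T)| = 0.1518, 0.0521, 0.0521, 0.0281, 0.0281, 0.0000.
spectral radius ρ = 0.1518; 0.1518 < 1: convergent.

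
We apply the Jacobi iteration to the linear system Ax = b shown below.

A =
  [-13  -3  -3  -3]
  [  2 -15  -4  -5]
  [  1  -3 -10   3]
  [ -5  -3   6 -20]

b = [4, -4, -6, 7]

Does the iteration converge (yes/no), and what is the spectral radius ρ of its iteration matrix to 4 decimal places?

yes, ρ = 0.5778

Let D = diag(-13, -15, -10, -20); L, U the strict triangles.
Jacobi T = -D⁻¹(L+U): T[3,1] = -(-3)/(-20) = -0.1500; T[3,3] = 0.
  T[0,:] = [+0.0000, -0.2308, -0.2308, -0.2308]
  T[1,:] = [+0.1333, +0.0000, -0.2667, -0.3333]
  T[2,:] = [+0.1000, -0.3000, +0.0000, +0.3000]
  T[3,:] = [-0.2500, -0.1500, +0.3000, +0.0000]
eigenvalue magnitudes: 0.5778, 0.3472, 0.1730, 0.1730.
spectral radius ρ = 0.5778; 0.5778 < 1: convergent.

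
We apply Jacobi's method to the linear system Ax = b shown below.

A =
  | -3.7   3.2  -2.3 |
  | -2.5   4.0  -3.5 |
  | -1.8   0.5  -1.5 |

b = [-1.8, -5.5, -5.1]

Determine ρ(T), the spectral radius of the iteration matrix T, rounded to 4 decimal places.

1.5057

Write A = D+L+U with D = diag(-3.7, 4, -1.5).
T_J = -D⁻¹(L+U): T[0,2] = -(-2.3)/(-3.7) = -0.6216; T[0,0] = 0.
  T[0,:] = [+0.0000 +0.8649 -0.6216]
  T[1,:] = [+0.6250 +0.0000 +0.8750]
  T[2,:] = [-1.2000 +0.3333 +0.0000]
moduli |λ_i(T)| = 1.5057, 0.8301, 0.8301.
ρ = 1.5057; 1.5057 > 1, so it fails to converge.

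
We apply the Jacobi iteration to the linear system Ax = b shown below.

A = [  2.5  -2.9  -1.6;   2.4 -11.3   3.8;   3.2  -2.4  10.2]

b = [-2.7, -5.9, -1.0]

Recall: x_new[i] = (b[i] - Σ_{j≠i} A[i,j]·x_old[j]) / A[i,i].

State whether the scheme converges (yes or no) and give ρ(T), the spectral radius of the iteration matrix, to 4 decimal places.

Write A = D+L+U with D = diag(2.5, -11.3, 10.2).
T_J = -D⁻¹(L+U): T[2,0] = -(3.2)/(10.2) = -0.3137; T[2,2] = 0.
  T[0,:] = [+0.0000 +1.1600 +0.6400]
  T[1,:] = [+0.2124 +0.0000 +0.3363]
  T[2,:] = [-0.3137 +0.2353 +0.0000]
eigenvalue magnitudes: 0.5404, 0.4090, 0.4090.
ρ(T) = max|λ| = 0.5404; 0.5404 < 1 ⇒ converges.

yes, ρ = 0.5404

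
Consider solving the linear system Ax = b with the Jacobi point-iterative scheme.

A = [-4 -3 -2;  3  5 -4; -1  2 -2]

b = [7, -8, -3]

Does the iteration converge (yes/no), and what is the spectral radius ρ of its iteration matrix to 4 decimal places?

no, ρ = 1.3899

Split A = D + L + U, D = diag(-4, 5, -2).
Jacobi T = -D⁻¹(L+U): T[1,2] = -(-4)/(5) = +0.8000; T[1,1] = 0.
  T[0,:] = [+0.0000, -0.7500, -0.5000]
  T[1,:] = [-0.6000, +0.0000, +0.8000]
  T[2,:] = [-0.5000, +1.0000, +0.0000]
eigenvalue magnitudes: 1.3899, 0.9213, 0.4686.
ρ = 1.3899; 1.3899 > 1: divergent.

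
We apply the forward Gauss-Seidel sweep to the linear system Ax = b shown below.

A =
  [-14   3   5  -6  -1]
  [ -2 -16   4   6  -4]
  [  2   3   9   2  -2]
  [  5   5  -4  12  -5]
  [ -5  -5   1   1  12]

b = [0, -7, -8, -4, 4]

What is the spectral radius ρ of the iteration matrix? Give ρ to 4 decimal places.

0.5372

Let D = diag(-14, -16, 9, 12, 12); L, U the strict triangles.
Gauss-Seidel: T = -(D+L)⁻¹U, row 0 first, T[0,1] = -(3)/(-14) = +0.2143; later rows by forward substitution.
  T[0,:] = [+0.0000  +0.2143  +0.3571  -0.4286  -0.0714]
  T[1,:] = [+0.0000  -0.0268  +0.2054  +0.4286  -0.2411]
  T[2,:] = [+0.0000  -0.0387  -0.1478  -0.2698  +0.3185]
  T[3,:] = [+0.0000  -0.0910  -0.2836  -0.0899  +0.6530]
  T[4,:] = [+0.0000  +0.0889  +0.2703  +0.0300  -0.2112]
|roots of det(T-λI)|: 0.5372, 0.1610, 0.1610, 0.1484, 0.0000.
spectral radius ρ = 0.5372; 0.5372 < 1 ⇒ converges.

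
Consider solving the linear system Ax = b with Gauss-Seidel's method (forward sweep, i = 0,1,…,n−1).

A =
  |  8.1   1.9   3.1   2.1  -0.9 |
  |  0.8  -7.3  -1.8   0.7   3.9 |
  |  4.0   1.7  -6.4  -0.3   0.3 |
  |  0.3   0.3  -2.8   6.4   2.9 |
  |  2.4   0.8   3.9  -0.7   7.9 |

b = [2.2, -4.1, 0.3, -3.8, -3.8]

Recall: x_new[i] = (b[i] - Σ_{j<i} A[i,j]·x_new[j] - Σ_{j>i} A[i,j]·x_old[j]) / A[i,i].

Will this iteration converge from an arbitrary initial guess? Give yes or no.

Split A = D + L + U, D = diag(8.1, -7.3, -6.4, 6.4, 7.9).
Gauss-Seidel: T = -(D+L)⁻¹U, row 0 first, T[0,1] = -(1.9)/(8.1) = -0.2346; later rows by forward substitution.
  T[0,:] = [+0.0000 -0.2346 -0.3827 -0.2593 +0.1111]
  T[1,:] = [+0.0000 -0.0257 -0.2885 +0.0675 +0.5464]
  T[2,:] = [+0.0000 -0.1534 -0.3158 -0.1910 +0.2615]
  T[3,:] = [+0.0000 -0.0549 -0.1067 -0.0746 -0.3696]
  T[4,:] = [+0.0000 +0.1447 +0.2919 +0.1596 -0.2509]
|roots of det(T-λI)|: 0.6983, 0.0919, 0.0919, 0.0632, 0.0000.
ρ = 0.6983; 0.6983 < 1 ⇒ converges.

yes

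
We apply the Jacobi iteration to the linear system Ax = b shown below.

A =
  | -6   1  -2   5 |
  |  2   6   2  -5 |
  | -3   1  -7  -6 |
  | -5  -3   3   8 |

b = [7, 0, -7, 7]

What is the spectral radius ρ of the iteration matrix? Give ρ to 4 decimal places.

Diagonal D = diag(-6, 6, -7, 8); L, U strict lower/upper.
Jacobi: T = -D⁻¹(L+U), T[0,3] = -(5)/(-6) = +0.8333; T[0,0] = 0.
  T[0,:] = [+0.0000, +0.1667, -0.3333, +0.8333]
  T[1,:] = [-0.3333, +0.0000, -0.3333, +0.8333]
  T[2,:] = [-0.4286, +0.1429, +0.0000, -0.8571]
  T[3,:] = [+0.6250, +0.3750, -0.3750, +0.0000]
eigenvalue magnitudes: 1.2433, 0.9025, 0.2092, 0.2092.
ρ = 1.2433; 1.2433 > 1: divergent.

1.2433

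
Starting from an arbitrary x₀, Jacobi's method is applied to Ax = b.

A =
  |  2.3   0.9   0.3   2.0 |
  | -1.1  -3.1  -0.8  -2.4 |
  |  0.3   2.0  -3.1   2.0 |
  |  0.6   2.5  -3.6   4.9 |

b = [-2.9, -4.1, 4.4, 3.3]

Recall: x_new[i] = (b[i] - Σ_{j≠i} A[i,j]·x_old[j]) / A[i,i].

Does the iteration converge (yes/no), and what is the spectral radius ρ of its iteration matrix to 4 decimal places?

A = D + L + U where D = diag(2.3, -3.1, -3.1, 4.9).
Jacobi: T = -D⁻¹(L+U), T[0,3] = -(2)/(2.3) = -0.8696; T[0,0] = 0.
  T[0,:] = [+0.0000, -0.3913, -0.1304, -0.8696]
  T[1,:] = [-0.3548, +0.0000, -0.2581, -0.7742]
  T[2,:] = [+0.0968, +0.6452, +0.0000, +0.6452]
  T[3,:] = [-0.1224, -0.5102, +0.7347, +0.0000]
eigenvalue magnitudes: 1.1857, 0.5831, 0.3453, 0.3453.
spectral radius ρ = 1.1857; 1.1857 > 1 ⇒ diverges.

no, ρ = 1.1857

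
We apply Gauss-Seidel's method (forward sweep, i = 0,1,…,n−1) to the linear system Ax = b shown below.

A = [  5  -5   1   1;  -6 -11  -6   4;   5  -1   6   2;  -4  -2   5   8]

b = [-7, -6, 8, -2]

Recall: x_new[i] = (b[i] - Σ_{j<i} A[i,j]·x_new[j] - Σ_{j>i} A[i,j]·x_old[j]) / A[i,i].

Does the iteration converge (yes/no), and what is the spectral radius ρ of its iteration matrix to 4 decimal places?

no, ρ = 1.1444

Split A = D + L + U, D = diag(5, -11, 6, 8).
GS T = -(D+L)⁻¹U: row 0 first, T[0,2] = -(1)/(5) = -0.2000; later rows by forward substitution.
  T[0,:] = [+0.0000, +1.0000, -0.2000, -0.2000]
  T[1,:] = [+0.0000, -0.5455, -0.4364, +0.4727]
  T[2,:] = [+0.0000, -0.9242, +0.0939, -0.0879]
  T[3,:] = [+0.0000, +0.9413, -0.2678, +0.0731]
moduli |λ_i(T)| = 1.1444, 0.8585, 0.0925, 0.0000.
ρ(T) = max|λ| = 1.1444; 1.1444 > 1 ⇒ diverges.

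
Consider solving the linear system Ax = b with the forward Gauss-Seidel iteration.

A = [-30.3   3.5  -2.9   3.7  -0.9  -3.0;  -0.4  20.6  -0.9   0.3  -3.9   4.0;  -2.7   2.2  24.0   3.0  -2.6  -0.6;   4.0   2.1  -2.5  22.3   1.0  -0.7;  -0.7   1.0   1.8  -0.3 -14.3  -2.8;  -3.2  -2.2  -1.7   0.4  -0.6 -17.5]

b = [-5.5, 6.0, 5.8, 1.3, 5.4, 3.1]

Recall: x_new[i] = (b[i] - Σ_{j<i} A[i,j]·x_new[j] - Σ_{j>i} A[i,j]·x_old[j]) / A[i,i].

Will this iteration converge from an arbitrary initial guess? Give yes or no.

yes

Diagonal D = diag(-30.3, 20.6, 24, 22.3, -14.3, -17.5); L, U strict lower/upper.
Gauss-Seidel: T = -(D+L)⁻¹U, row 0 first, T[0,2] = -(-2.9)/(-30.3) = -0.0957; later rows by forward substitution.
  T[0,:] = [+0.0000, +0.1155, -0.0957, +0.1221, -0.0297, -0.0990]
  T[1,:] = [+0.0000, +0.0022, +0.0418, -0.0122, +0.1887, -0.1961]
  T[2,:] = [+0.0000, +0.0128, -0.0146, -0.1101, +0.0877, +0.0318]
  T[3,:] = [+0.0000, -0.0195, +0.0116, -0.0331, -0.0475, +0.0712]
  T[4,:] = [+0.0000, -0.0035, +0.0055, -0.0200, +0.0267, -0.2022]
  T[5,:] = [+0.0000, -0.0230, +0.0137, -0.0102, -0.0288, +0.0482]
eigenvalue magnitudes: 0.1544, 0.0648, 0.0648, 0.0395, 0.0395, 0.0000.
ρ(T) = max|λ| = 0.1544; 0.1544 < 1: convergent.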